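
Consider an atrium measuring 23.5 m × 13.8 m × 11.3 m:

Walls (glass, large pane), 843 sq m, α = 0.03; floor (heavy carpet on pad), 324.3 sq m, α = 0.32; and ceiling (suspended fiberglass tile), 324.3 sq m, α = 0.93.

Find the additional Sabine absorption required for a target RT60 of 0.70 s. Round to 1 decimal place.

Summing Sᵢαᵢ: 25.290 + 103.776 + 301.599 → A₁ = 430.665 sabins.
Target A₂ = 0.161·3664.59/0.70 = 842.856 sabins (V = 3664.59 m³).
Shortfall: 842.856 − 430.665 = 412.2 sabins.

412.2 sabins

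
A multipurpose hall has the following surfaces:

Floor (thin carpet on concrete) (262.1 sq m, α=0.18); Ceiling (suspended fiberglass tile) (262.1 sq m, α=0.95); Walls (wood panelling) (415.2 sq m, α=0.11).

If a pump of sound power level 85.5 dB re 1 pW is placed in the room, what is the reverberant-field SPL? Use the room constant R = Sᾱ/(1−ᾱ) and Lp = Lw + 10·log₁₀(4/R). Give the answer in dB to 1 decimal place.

64.2 dB

A = 341.845 sabins; S = 939.4 sq m.
ᾱ = 341.845/939.4 = 0.3639; R = Sᾱ/(1−ᾱ) = 341.845/(1−0.3639) = 537.408 sq m.
Lp = 85.5 + 10·log₁₀(4/537.408) = 85.5 + (-21.28) = 64.2 dB.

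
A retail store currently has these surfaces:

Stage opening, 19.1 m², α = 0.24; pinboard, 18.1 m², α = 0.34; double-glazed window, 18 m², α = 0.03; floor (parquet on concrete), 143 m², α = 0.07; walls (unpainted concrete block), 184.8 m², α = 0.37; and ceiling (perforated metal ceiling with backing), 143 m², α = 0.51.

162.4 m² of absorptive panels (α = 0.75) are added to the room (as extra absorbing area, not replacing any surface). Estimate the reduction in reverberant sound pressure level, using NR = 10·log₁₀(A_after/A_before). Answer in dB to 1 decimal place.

2.4 dB

Total absorption A_before = 19.1*0.24 + 18.1*0.34 + 18*0.03 + 143*0.07 + 184.8*0.37 + 143*0.51
  = 4.584 + 6.154 + 0.540 + 10.010 + 68.376 + 72.930 = 162.594 m² sabins.
Added absorption = 162.4 × 0.75 = 121.800 sabins.
New total A_after = 284.394 sabins.
Reduction = 10 log₁₀(A_after/A_before) = 10 log₁₀(1.7491) = 2.4 dB.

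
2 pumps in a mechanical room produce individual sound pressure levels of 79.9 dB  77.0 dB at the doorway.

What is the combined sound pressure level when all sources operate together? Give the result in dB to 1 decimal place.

Σ 10^(Lᵢ/10) = 1.478e+08.
L_total = 10·log₁₀(1.478e+08) = 81.7 dB.

81.7 dB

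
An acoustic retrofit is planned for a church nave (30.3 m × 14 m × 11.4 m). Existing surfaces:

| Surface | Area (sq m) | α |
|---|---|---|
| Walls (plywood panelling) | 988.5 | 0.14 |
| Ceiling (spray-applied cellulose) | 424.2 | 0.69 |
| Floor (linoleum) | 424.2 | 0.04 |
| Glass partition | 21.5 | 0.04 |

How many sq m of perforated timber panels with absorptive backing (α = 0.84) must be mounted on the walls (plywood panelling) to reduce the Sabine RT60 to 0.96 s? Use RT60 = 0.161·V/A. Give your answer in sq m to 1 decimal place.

Total absorption A₁ = 988.5×0.14 + 424.2×0.69 + 424.2×0.04 + 21.5×0.04
  = 138.390 + 292.698 + 16.968 + 0.860 = 448.916 sq m sabins.
V = 4835.88 m³. Target absorption A₂ = 0.161 × 4835.88 / 0.96 = 811.017 sabins.
Absorption to add: 811.017 − 448.916 = 362.101 sabins.
Net gain per sq m: Δα = 0.84 − 0.14 = 0.70.
Area = ΔA/Δα = 362.101/0.70 = 517.3 sq m.

517.3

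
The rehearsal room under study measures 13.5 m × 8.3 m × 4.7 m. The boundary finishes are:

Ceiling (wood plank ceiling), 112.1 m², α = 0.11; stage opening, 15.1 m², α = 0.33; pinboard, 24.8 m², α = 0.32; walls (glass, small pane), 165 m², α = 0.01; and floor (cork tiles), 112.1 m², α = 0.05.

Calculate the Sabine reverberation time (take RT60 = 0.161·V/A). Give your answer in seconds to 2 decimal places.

Total absorption A = 112.1×0.11 + 15.1×0.33 + 24.8×0.32 + 165×0.01 + 112.1×0.05
  = 12.331 + 4.983 + 7.936 + 1.650 + 5.605 = 32.505 m² sabins.
Room volume: 526.635 m³.
T = 0.161 V/A = 0.161·526.635/32.505 = 2.61 s.

2.61 sec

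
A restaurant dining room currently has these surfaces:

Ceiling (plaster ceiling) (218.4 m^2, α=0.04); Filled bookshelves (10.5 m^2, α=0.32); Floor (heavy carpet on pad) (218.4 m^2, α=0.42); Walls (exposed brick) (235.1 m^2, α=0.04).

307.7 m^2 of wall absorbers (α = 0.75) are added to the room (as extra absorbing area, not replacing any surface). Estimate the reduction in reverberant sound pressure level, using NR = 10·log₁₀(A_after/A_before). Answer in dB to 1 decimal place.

4.8 dB

Equivalent absorption area: A_before = 218.4*0.04 + 10.5*0.32 + 218.4*0.42 + 235.1*0.04 = 113.228 m^2.
Treatment contributes 307.7·0.75 = 230.775 sabins.
A_after = 113.228 + 230.775 = 344.003 sabins.
Reduction = 10 log₁₀(A_after/A_before) = 10 log₁₀(3.0381) = 4.8 dB.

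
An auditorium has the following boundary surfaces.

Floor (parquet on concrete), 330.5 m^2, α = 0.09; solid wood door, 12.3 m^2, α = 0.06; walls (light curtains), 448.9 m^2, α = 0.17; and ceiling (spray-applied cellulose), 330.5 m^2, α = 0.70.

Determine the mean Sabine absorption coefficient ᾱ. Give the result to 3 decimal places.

S = Σ Sᵢ = 330.5 + 12.3 + 448.9 + 330.5 = 1122.2 m^2.
Σ(Sᵢαᵢ) = 330.5×0.09 + 12.3×0.06 + 448.9×0.17 + 330.5×0.70 = 338.146.
ᾱ = A/S = 0.301.

0.301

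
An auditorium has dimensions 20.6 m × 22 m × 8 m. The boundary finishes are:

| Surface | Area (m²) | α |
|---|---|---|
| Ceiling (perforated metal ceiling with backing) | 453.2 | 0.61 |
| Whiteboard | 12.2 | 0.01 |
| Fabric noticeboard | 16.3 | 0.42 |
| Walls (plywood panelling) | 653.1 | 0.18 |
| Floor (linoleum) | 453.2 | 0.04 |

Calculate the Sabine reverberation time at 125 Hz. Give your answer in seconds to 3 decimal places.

Summing Sᵢαᵢ: 276.452 + 0.122 + 6.846 + 117.558 + 18.128 → A = 419.106 sabins.
Room volume: 3625.6 m³.
Sabine: RT60 = 0.161 × 3625.6 / 419.106 = 1.393 s.

1.393 sec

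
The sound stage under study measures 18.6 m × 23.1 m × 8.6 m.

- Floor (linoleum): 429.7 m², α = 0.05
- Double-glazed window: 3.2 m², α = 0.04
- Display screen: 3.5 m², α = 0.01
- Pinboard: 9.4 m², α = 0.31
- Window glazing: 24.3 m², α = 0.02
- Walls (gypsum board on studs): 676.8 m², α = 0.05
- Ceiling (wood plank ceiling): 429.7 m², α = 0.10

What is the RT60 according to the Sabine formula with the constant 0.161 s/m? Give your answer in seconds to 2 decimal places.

Summing Sᵢαᵢ: 21.485 + 0.128 + 0.035 + 2.914 + 0.486 + 33.840 + 42.970 → A = 101.858 sabins.
Volume V = 18.6 × 23.1 × 8.6 = 3695.076 m³.
T = 0.161 V/A = 0.161·3695.076/101.858 = 5.84 s.

5.84 s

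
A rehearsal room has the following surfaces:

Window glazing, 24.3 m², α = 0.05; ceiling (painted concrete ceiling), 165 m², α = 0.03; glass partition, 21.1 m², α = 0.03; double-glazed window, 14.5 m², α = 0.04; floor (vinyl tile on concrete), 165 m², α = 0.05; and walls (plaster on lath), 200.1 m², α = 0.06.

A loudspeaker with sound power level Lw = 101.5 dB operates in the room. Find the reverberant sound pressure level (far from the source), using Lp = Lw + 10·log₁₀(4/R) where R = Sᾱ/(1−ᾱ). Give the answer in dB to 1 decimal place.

92.9 dB

A = 27.634 sabins; S = 590.0 m².
ᾱ = 0.0468, so room constant R = A/(1−ᾱ) = 28.991 m².
Lp = 101.5 + 10·log₁₀(4/28.991) = 101.5 + (-8.60) = 92.9 dB.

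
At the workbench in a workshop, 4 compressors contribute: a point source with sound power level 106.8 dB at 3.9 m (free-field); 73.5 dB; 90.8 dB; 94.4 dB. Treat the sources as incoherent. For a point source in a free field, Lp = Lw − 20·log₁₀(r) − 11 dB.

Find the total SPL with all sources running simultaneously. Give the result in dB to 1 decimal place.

96.3 dB

Source at 3.9 m: Lp = 106.8 − 20·log₁₀(3.9) − 11 = 84.0 dB.
Sum in the linear (power) domain: Σ 10^(Lᵢ/10) = 10^(84.0/10) + 10^(73.5/10) + 10^(90.8/10) + 10^(94.4/10) = 4.23e+09.
L_total = 10·log₁₀(4.23e+09) = 96.3 dB.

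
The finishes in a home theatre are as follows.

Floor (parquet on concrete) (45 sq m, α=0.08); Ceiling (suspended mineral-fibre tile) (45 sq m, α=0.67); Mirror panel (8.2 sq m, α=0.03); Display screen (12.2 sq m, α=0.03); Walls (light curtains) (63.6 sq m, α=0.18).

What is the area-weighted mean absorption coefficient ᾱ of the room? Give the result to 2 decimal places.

S = Σ Sᵢ = 45 + 45 + 8.2 + 12.2 + 63.6 = 174.0 sq m.
Σ(Sᵢαᵢ) = 45·0.08 + 45·0.67 + 8.2·0.03 + 12.2·0.03 + 63.6·0.18 = 45.810.
ᾱ = A/S = 0.26.

0.26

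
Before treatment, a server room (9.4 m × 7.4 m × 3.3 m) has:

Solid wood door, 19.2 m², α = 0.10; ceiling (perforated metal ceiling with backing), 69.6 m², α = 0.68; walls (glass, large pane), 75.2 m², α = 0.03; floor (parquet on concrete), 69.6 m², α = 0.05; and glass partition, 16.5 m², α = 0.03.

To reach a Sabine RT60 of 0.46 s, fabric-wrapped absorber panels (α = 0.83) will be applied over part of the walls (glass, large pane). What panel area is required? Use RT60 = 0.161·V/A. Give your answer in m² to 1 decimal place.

31.1

Equivalent absorption area: A₁ = 19.2·0.10 + 69.6·0.68 + 75.2·0.03 + 69.6·0.05 + 16.5·0.03 = 55.479 m².
V = 229.548 m³. Target absorption A₂ = 0.161 × 229.548 / 0.46 = 80.342 sabins.
ΔA needed = 80.342 − 55.479 = 24.863 sabins.
Net gain per m²: Δα = 0.83 − 0.03 = 0.80.
Area = ΔA/Δα = 24.863/0.80 = 31.1 m².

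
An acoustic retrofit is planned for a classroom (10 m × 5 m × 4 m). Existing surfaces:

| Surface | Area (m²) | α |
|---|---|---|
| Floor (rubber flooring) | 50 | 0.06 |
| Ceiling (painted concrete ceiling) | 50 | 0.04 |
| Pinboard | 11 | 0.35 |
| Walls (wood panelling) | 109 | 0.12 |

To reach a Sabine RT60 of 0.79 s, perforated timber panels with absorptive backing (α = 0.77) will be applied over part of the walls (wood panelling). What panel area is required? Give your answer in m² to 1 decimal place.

29.0

Summing Sᵢαᵢ: 3.000 + 2.000 + 3.850 + 13.080 → A₁ = 21.930 sabins.
V = 200 m³. Target absorption A₂ = 0.161 × 200 / 0.79 = 40.759 sabins.
ΔA needed = 40.759 − 21.930 = 18.829 sabins.
Net gain per m²: Δα = 0.77 − 0.12 = 0.65.
Area = ΔA/Δα = 18.829/0.65 = 29.0 m².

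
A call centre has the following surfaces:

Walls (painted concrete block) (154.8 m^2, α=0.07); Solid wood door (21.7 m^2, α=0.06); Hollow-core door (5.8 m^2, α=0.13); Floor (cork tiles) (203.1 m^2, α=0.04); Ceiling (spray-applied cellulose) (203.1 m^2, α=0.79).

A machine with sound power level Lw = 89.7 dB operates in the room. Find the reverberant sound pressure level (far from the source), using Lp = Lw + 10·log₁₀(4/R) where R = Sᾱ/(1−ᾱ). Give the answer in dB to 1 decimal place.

Σ(Sᵢαᵢ) = 154.8·0.07 + 21.7·0.06 + 5.8·0.13 + 203.1·0.04 + 203.1·0.79 = 181.465; total area S = 588.5 m^2.
ᾱ = 181.465/588.5 = 0.3084; R = Sᾱ/(1−ᾱ) = 181.465/(1−0.3084) = 262.384 m^2.
Lp = 89.7 + 10·log₁₀(4/262.384) = 89.7 + (-18.17) = 71.5 dB.

71.5 dB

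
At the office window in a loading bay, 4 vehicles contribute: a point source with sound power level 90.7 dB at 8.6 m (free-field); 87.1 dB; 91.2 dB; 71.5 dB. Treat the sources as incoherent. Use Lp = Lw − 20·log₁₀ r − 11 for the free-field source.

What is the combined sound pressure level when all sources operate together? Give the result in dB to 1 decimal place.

Source at 8.6 m: Lp = 90.7 − 20·log₁₀(8.6) − 11 = 61.0 dB.
Σ 10^(Lᵢ/10) = 1.847e+09.
L_total = 10·log₁₀(1.847e+09) = 92.7 dB.

92.7 dB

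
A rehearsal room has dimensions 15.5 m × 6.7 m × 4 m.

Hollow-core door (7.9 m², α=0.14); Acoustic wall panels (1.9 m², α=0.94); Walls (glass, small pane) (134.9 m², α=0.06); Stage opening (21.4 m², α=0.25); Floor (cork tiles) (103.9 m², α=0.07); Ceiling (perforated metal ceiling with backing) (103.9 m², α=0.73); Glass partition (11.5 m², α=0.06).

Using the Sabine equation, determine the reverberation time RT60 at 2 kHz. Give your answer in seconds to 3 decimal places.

A = Σ Sᵢαᵢ = 7.9·0.14 + 1.9·0.94 + 134.9·0.06 + 21.4·0.25 + 103.9·0.07 + 103.9·0.73 + 11.5·0.06 = 100.146 sabins.
Room volume: 415.4 m³.
RT60 = 0.161 · V / A = 0.161 × 415.4 / 100.146 = 0.668 s.

0.668 s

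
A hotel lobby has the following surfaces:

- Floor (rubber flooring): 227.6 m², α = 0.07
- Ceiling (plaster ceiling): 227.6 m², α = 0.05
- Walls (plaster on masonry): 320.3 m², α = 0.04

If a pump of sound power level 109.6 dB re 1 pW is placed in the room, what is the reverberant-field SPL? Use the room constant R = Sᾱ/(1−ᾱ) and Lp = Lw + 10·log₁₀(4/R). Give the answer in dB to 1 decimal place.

99.4 dB

A = 40.124 sabins; S = 775.5 m².
ᾱ = 40.124/775.5 = 0.0517; R = Sᾱ/(1−ᾱ) = 40.124/(1−0.0517) = 42.312 m².
Lp = 109.6 + 10·log₁₀(4/42.312) = 109.6 + (-10.24) = 99.4 dB.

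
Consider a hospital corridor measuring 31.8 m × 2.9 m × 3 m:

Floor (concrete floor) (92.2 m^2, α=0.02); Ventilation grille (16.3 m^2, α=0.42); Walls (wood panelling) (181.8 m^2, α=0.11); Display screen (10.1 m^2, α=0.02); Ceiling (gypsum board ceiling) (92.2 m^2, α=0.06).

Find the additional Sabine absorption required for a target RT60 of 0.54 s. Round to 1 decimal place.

48.1 sabins

A₁ = Σ Sᵢαᵢ = 92.2×0.02 + 16.3×0.42 + 181.8×0.11 + 10.1×0.02 + 92.2×0.06 = 34.422 sabins.
For T = 0.54 s, need A₂ = 0.161·V/T = 0.161·276.66/0.54 = 82.486 sabins.
ΔA = A₂ − A₁ = 82.486 − 34.422 = 48.1 sabins.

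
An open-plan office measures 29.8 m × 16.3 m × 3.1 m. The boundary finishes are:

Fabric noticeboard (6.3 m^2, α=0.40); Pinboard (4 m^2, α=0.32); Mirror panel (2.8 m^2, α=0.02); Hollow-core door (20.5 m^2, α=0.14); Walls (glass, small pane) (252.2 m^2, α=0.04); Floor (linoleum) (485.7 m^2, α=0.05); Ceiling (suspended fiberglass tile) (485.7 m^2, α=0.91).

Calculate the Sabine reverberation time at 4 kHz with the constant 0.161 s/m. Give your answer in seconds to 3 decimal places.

Equivalent absorption area: A = 6.3*0.40 + 4*0.32 + 2.8*0.02 + 20.5*0.14 + 252.2*0.04 + 485.7*0.05 + 485.7*0.91 = 483.086 m^2.
V = 29.8·16.3·3.1 = 1505.794 m³.
T = 0.161 V/A = 0.161·1505.794/483.086 = 0.502 s.

0.502 s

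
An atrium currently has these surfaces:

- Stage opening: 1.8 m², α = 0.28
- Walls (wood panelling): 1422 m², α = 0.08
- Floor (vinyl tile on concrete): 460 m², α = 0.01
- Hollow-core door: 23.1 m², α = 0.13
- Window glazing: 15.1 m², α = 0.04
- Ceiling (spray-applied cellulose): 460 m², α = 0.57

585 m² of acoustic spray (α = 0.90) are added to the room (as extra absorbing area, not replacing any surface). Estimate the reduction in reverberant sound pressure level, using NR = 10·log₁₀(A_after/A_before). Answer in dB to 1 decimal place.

Total absorption A_before = 1.8×0.28 + 1422×0.08 + 460×0.01 + 23.1×0.13 + 15.1×0.04 + 460×0.57
  = 0.504 + 113.760 + 4.600 + 3.003 + 0.604 + 262.200 = 384.671 m² sabins.
Added absorption = 585 × 0.90 = 526.500 sabins.
New total A_after = 911.171 sabins.
NR = 10·log₁₀(911.171/384.671) = 3.7 dB.

3.7 dB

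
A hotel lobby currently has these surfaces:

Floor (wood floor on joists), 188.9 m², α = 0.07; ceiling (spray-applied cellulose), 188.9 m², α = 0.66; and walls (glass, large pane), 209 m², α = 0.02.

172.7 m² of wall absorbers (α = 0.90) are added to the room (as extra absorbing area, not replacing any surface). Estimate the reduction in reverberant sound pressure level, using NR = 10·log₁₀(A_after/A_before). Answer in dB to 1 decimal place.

A_before = Σ Sᵢαᵢ = 188.9*0.07 + 188.9*0.66 + 209*0.02 = 142.077 sabins.
Added absorption = 172.7 × 0.90 = 155.430 sabins.
New total A_after = 297.507 sabins.
NR = 10·log₁₀(297.507/142.077) = 3.2 dB.

3.2 dB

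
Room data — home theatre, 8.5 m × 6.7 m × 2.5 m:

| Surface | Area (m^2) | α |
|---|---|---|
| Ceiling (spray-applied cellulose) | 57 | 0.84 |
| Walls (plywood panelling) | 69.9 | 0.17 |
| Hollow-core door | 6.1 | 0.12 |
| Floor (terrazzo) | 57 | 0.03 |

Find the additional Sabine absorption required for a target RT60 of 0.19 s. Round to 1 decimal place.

Equivalent absorption area: A₁ = 57*0.84 + 69.9*0.17 + 6.1*0.12 + 57*0.03 = 62.205 m^2.
For T = 0.19 s, need A₂ = 0.161·V/T = 0.161·142.375/0.19 = 120.644 sabins.
Shortfall: 120.644 − 62.205 = 58.4 sabins.

58.4 sabins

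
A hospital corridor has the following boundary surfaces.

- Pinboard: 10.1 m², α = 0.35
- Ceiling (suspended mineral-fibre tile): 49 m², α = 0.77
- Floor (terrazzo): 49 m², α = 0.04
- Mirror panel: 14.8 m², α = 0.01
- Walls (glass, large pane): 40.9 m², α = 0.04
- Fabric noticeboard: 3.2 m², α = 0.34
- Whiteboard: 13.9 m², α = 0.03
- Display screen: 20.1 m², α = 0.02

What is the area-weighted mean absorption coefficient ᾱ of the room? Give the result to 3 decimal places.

S = Σ Sᵢ = 10.1 + 49 + 49 + 14.8 + 40.9 + 3.2 + 13.9 + 20.1 = 201.0 m².
A = 10.1*0.35 + 49*0.77 + 49*0.04 + 14.8*0.01 + 40.9*0.04 + 3.2*0.34 + 13.9*0.03 + 20.1*0.02 = 46.916 sabins.
ᾱ = 46.916 / 201.0 = 0.233.

0.233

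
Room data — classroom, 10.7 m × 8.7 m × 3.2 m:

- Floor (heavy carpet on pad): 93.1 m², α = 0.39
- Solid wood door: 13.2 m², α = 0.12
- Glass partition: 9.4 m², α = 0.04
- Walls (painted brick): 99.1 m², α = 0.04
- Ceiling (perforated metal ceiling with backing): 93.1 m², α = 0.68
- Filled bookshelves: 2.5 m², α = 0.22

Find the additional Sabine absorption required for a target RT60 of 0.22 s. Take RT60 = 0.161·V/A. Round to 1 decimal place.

111.9 sabins

Equivalent absorption area: A₁ = 93.1×0.39 + 13.2×0.12 + 9.4×0.04 + 99.1×0.04 + 93.1×0.68 + 2.5×0.22 = 106.091 m².
Target A₂ = 0.161·297.888/0.22 = 218.000 sabins (V = 297.888 m³).
ΔA = A₂ − A₁ = 218.000 − 106.091 = 111.9 sabins.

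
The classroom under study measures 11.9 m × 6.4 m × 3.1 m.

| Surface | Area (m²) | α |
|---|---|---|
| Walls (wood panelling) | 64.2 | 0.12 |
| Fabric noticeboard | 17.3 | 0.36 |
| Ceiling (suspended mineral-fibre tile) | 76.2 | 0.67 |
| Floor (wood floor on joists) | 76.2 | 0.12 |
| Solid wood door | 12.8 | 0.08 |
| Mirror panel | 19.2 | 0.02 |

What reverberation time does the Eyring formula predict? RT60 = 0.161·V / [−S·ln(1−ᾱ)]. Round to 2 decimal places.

0.43 sec

S = Σ Sᵢ = 265.9 m².
Absorption A = 64.2×0.12 + 17.3×0.36 + 76.2×0.67 + 76.2×0.12 + 12.8×0.08 + 19.2×0.02 = 75.538 sabins.
ᾱ = 75.538 / 265.9 = 0.2841.
−S·ln(1−ᾱ) = −265.9 × ln(1 − 0.2841) = 88.868.
V = 11.9 × 6.4 × 3.1 = 236.096 m³.
RT60 = 0.161 × 236.096 / 88.868 = 0.43 s.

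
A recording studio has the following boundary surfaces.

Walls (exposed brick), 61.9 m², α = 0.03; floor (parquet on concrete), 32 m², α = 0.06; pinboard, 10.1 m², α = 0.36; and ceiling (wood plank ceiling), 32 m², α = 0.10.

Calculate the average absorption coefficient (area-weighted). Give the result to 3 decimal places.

S = Σ Sᵢ = 61.9 + 32 + 10.1 + 32 = 136.0 m².
Σ(Sᵢαᵢ) = 61.9·0.03 + 32·0.06 + 10.1·0.36 + 32·0.10 = 10.613.
ᾱ = A/S = 0.078.

0.078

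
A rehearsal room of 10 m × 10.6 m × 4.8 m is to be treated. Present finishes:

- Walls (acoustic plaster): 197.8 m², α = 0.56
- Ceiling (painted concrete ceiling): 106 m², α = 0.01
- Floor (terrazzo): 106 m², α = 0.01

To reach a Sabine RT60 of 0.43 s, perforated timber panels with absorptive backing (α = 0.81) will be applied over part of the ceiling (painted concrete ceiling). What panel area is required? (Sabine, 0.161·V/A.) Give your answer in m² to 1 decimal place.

97.0

Total absorption A₁ = 197.8*0.56 + 106*0.01 + 106*0.01
  = 110.768 + 1.060 + 1.060 = 112.888 m² sabins.
Required A₂ = 0.161·508.8/0.43 = 190.504 sabins.
ΔA needed = 190.504 − 112.888 = 77.616 sabins.
Each m² of panel replacing the ceiling (painted concrete ceiling) adds (0.81 − 0.01) = 0.80 sabins.
Area = ΔA/Δα = 77.616/0.80 = 97.0 m².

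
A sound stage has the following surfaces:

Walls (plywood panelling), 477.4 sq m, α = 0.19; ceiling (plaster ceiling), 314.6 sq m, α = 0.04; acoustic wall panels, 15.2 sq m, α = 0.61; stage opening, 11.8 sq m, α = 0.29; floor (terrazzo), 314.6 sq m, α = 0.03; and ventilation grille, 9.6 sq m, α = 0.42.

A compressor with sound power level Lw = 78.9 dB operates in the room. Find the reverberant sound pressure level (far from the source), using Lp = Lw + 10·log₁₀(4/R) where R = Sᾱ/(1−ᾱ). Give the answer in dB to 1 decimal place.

63.3 dB

A = 129.454 sabins; S = 1143.2 sq m.
ᾱ = 0.1132, so room constant R = A/(1−ᾱ) = 145.979 sq m.
Lp = Lw + 10 log₁₀(4/R) = 78.9 -15.62 = 63.3 dB.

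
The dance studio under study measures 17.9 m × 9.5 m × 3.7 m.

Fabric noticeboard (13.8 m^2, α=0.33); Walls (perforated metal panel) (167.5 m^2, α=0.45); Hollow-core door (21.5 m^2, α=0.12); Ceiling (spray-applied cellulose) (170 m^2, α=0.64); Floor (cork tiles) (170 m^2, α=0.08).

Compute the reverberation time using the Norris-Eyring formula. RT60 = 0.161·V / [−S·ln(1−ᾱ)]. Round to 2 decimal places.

0.39 sec

S = Σ Sᵢ = 542.8 m^2.
Σ(Sᵢαᵢ) = 13.8×0.33 + 167.5×0.45 + 21.5×0.12 + 170×0.64 + 170×0.08 = 204.909.
ᾱ = 204.909 / 542.8 = 0.3775.
Eyring denominator: −S ln(1−ᾱ) = 257.294.
V = 17.9 × 9.5 × 3.7 = 629.185 m³.
RT60 = 0.161 × 629.185 / 257.294 = 0.39 s.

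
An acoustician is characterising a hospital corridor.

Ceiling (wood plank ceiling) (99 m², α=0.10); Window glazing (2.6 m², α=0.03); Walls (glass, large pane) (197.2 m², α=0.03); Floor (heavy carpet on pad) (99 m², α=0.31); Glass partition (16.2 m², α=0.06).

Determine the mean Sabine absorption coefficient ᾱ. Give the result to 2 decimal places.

0.11

S = Σ Sᵢ = 99 + 2.6 + 197.2 + 99 + 16.2 = 414.0 m².
Weighted sum Σ Sα = 47.556.
ᾱ = 47.556 / 414.0 = 0.11.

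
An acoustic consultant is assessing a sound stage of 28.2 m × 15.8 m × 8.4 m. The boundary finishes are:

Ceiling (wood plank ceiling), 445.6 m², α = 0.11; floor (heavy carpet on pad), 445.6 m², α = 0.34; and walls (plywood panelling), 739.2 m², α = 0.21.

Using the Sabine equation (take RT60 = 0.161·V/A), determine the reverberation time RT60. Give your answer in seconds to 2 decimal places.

Equivalent absorption area: A = 445.6·0.11 + 445.6·0.34 + 739.2·0.21 = 355.752 m².
Room volume: 3742.704 m³.
Sabine: RT60 = 0.161 × 3742.704 / 355.752 = 1.69 s.

1.69 seconds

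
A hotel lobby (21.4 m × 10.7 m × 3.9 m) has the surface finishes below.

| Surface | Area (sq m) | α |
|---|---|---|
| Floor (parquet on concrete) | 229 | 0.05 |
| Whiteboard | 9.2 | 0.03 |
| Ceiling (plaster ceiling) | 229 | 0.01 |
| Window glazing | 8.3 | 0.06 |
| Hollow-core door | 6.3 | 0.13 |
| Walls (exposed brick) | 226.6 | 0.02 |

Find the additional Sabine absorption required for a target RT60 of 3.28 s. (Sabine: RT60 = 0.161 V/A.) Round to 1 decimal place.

24.0 sabins

A₁ = Σ Sᵢαᵢ = 229×0.05 + 9.2×0.03 + 229×0.01 + 8.3×0.06 + 6.3×0.13 + 226.6×0.02 = 19.865 sabins.
For T = 3.28 s, need A₂ = 0.161·V/T = 0.161·893.022/3.28 = 43.834 sabins.
ΔA = A₂ − A₁ = 43.834 − 19.865 = 24.0 sabins.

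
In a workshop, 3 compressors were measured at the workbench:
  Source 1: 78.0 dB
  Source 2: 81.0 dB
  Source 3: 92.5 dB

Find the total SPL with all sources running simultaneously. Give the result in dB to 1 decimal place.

92.9 dB

Converting to relative power and adding: 10^(78.0/10) + 10^(81.0/10) + 10^(92.5/10) = 1.967e+09.
Back to dB: 10·log₁₀ Σ = 92.9 dB.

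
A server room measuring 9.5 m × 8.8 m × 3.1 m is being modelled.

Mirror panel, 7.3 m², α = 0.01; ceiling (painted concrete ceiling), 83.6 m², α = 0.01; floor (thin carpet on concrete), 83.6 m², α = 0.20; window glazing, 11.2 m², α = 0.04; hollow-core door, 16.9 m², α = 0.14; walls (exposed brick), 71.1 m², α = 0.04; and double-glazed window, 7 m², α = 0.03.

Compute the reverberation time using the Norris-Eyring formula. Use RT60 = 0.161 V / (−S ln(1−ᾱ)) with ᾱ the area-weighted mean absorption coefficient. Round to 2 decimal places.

1.70 sec

S = Σ Sᵢ = 280.7 m².
Absorption A = 7.3·0.01 + 83.6·0.01 + 83.6·0.20 + 11.2·0.04 + 16.9·0.14 + 71.1·0.04 + 7·0.03 = 23.497 sabins.
Mean coefficient ᾱ = A/S = 0.0837.
Eyring denominator: −S ln(1−ᾱ) = 24.536.
V = 9.5 × 8.8 × 3.1 = 259.16 m³.
T = 0.161·V/[−S·ln(1−ᾱ)] = 0.161·259.16/24.536 = 1.70 s.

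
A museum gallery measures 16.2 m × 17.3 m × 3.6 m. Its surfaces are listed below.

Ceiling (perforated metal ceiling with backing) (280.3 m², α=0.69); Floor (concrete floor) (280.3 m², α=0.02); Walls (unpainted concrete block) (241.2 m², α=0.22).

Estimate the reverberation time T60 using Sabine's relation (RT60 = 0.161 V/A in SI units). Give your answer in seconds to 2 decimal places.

Total absorption A = 280.3*0.69 + 280.3*0.02 + 241.2*0.22
  = 193.407 + 5.606 + 53.064 = 252.077 m² sabins.
Volume V = 16.2 × 17.3 × 3.6 = 1008.936 m³.
Sabine: RT60 = 0.161 × 1008.936 / 252.077 = 0.64 s.

0.64 s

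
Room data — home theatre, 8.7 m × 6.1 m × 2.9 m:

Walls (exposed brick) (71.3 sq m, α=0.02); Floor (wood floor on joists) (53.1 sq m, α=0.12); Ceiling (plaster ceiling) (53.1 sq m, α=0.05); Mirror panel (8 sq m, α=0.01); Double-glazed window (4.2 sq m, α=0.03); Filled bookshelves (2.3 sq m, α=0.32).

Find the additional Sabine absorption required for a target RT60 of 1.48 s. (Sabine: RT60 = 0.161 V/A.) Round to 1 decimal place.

A₁ = Σ Sᵢαᵢ = 71.3*0.02 + 53.1*0.12 + 53.1*0.05 + 8*0.01 + 4.2*0.03 + 2.3*0.32 = 11.395 sabins.
V = 153.903 m³. Required absorption A₂ = 0.161 × 153.903 / 1.48 = 16.742 sabins.
ΔA = A₂ − A₁ = 16.742 − 11.395 = 5.3 sabins.

5.3 sabins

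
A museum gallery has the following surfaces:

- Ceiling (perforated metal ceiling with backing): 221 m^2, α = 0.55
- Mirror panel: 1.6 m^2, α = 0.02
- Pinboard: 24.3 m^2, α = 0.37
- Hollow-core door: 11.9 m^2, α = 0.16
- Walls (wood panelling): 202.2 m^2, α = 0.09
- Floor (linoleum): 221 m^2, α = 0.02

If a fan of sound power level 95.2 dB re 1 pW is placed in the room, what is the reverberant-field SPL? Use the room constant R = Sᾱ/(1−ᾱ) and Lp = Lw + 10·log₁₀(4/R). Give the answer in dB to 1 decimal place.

78.2 dB

Σ(Sᵢαᵢ) = 221·0.55 + 1.6·0.02 + 24.3·0.37 + 11.9·0.16 + 202.2·0.09 + 221·0.02 = 155.095; total area S = 682.0 m^2.
ᾱ = 0.2274, so room constant R = A/(1−ᾱ) = 200.744 m^2.
Lp = Lw + 10 log₁₀(4/R) = 95.2 -17.01 = 78.2 dB.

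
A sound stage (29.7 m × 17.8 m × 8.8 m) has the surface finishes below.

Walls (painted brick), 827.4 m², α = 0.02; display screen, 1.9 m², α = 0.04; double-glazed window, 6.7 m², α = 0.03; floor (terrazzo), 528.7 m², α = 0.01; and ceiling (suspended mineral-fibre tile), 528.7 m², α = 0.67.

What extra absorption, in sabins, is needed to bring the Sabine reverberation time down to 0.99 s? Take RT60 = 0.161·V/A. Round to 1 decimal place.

380.2 sabins

A₁ = Σ Sᵢαᵢ = 827.4×0.02 + 1.9×0.04 + 6.7×0.03 + 528.7×0.01 + 528.7×0.67 = 376.341 sabins.
For T = 0.99 s, need A₂ = 0.161·V/T = 0.161·4652.208/0.99 = 756.571 sabins.
ΔA = A₂ − A₁ = 756.571 − 376.341 = 380.2 sabins.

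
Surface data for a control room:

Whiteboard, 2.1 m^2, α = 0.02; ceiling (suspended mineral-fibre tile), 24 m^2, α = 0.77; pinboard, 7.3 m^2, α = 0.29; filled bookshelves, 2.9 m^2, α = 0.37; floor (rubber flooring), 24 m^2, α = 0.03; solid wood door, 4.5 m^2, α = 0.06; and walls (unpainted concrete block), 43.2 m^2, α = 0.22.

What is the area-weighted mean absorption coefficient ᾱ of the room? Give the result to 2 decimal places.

0.30

S = Σ Sᵢ = 2.1 + 24 + 7.3 + 2.9 + 24 + 4.5 + 43.2 = 108.0 m^2.
Σ(Sᵢαᵢ) = 2.1*0.02 + 24*0.77 + 7.3*0.29 + 2.9*0.37 + 24*0.03 + 4.5*0.06 + 43.2*0.22 = 32.206.
ᾱ = A/S = 0.30.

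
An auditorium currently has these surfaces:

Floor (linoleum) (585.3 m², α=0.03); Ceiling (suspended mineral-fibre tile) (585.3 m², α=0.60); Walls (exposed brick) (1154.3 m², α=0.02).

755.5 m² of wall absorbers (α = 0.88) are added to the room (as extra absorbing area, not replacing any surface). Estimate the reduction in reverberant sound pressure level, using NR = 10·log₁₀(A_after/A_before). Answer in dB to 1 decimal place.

Total absorption A_before = 585.3·0.03 + 585.3·0.60 + 1154.3·0.02
  = 17.559 + 351.180 + 23.086 = 391.825 m² sabins.
Added absorption = 755.5 × 0.88 = 664.840 sabins.
A_after = 391.825 + 664.840 = 1056.665 sabins.
Reduction = 10 log₁₀(A_after/A_before) = 10 log₁₀(2.6968) = 4.3 dB.

4.3 dB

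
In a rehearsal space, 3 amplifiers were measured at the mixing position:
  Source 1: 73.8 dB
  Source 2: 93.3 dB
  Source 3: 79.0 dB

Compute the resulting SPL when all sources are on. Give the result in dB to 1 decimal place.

93.5 dB

Converting to relative power and adding: 10^(73.8/10) + 10^(93.3/10) + 10^(79.0/10) = 2.241e+09.
L_total = 10·log₁₀(2.241e+09) = 93.5 dB.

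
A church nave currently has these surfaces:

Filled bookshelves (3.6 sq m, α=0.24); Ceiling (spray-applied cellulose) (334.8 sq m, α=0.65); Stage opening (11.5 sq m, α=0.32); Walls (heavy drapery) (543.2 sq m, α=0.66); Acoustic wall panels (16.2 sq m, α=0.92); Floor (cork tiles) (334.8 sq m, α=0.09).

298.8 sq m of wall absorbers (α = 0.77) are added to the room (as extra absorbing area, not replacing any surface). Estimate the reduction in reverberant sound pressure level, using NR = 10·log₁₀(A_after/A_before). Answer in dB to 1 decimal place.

1.4 dB

Equivalent absorption area: A_before = 3.6*0.24 + 334.8*0.65 + 11.5*0.32 + 543.2*0.66 + 16.2*0.92 + 334.8*0.09 = 625.712 sq m.
Treatment contributes 298.8·0.77 = 230.076 sabins.
A_after = 625.712 + 230.076 = 855.788 sabins.
Reduction = 10 log₁₀(A_after/A_before) = 10 log₁₀(1.3677) = 1.4 dB.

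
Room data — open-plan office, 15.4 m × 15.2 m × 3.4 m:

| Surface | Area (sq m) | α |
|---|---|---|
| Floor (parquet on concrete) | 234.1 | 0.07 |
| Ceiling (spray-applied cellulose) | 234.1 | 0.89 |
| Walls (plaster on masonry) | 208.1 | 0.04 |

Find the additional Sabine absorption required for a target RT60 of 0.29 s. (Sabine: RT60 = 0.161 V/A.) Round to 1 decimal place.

208.8 sabins

A₁ = Σ Sᵢαᵢ = 234.1·0.07 + 234.1·0.89 + 208.1·0.04 = 233.060 sabins.
For T = 0.29 s, need A₂ = 0.161·V/T = 0.161·795.872/0.29 = 441.846 sabins.
ΔA = A₂ − A₁ = 441.846 − 233.060 = 208.8 sabins.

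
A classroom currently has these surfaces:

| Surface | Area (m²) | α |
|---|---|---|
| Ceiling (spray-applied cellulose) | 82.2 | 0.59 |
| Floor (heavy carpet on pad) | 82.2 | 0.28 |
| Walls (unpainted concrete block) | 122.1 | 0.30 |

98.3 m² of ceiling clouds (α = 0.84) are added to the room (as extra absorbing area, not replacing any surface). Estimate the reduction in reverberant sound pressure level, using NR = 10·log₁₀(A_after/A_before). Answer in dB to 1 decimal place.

Summing Sᵢαᵢ: 48.498 + 23.016 + 36.630 → A_before = 108.144 sabins.
Treatment contributes 98.3·0.84 = 82.572 sabins.
New total A_after = 190.716 sabins.
Reduction = 10 log₁₀(A_after/A_before) = 10 log₁₀(1.7635) = 2.5 dB.

2.5 dB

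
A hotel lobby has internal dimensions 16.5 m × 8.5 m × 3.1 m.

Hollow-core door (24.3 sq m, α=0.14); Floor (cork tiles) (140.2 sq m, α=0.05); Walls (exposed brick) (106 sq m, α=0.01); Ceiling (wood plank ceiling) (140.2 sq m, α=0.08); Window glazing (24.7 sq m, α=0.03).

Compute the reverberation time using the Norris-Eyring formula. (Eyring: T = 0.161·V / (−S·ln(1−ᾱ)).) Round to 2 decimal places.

Total surface area S = 24.3 + 140.2 + 106 + 140.2 + 24.7 = 435.4 sq m.
Absorption A = 24.3×0.14 + 140.2×0.05 + 106×0.01 + 140.2×0.08 + 24.7×0.03 = 23.429 sabins.
ᾱ = 23.429 / 435.4 = 0.0538.
Eyring denominator: −S ln(1−ᾱ) = 24.078.
V = 16.5 × 8.5 × 3.1 = 434.775 m³.
T = 0.161·V/[−S·ln(1−ᾱ)] = 0.161·434.775/24.078 = 2.91 s.

2.91 seconds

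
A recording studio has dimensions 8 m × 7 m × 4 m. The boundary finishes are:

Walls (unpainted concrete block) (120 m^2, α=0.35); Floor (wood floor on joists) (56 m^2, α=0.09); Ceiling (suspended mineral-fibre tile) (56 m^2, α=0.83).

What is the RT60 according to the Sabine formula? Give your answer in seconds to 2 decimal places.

Total absorption A = 120*0.35 + 56*0.09 + 56*0.83
  = 42.000 + 5.040 + 46.480 = 93.520 m^2 sabins.
Volume V = 8 × 7 × 4 = 224 m³.
RT60 = 0.161 · V / A = 0.161 × 224 / 93.520 = 0.39 s.

0.39 seconds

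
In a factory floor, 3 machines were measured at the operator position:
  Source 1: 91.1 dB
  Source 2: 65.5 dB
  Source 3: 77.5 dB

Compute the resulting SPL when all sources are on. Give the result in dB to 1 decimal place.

91.3 dB

Σ 10^(Lᵢ/10) = 1.348e+09.
L_total = 10·log₁₀(1.348e+09) = 91.3 dB.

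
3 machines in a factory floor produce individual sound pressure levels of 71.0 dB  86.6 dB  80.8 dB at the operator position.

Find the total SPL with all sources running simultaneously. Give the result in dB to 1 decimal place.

87.7 dB

Converting to relative power and adding: 10^(71.0/10) + 10^(86.6/10) + 10^(80.8/10) = 5.899e+08.
Combined level = 10 log₁₀(5.899e+08) = 87.7 dB.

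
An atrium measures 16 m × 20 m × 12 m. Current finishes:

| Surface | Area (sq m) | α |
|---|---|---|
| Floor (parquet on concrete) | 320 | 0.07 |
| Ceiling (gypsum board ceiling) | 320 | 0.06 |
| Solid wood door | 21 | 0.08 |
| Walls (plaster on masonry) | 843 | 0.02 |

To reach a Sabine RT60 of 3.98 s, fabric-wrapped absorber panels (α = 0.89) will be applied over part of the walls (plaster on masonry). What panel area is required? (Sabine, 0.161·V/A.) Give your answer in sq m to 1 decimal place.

109.4

Total absorption A₁ = 320*0.07 + 320*0.06 + 21*0.08 + 843*0.02
  = 22.400 + 19.200 + 1.680 + 16.860 = 60.140 sq m sabins.
V = 3840 m³. Target absorption A₂ = 0.161 × 3840 / 3.98 = 155.337 sabins.
Absorption to add: 155.337 − 60.140 = 95.197 sabins.
Each sq m of panel replacing the walls (plaster on masonry) adds (0.89 − 0.02) = 0.87 sabins.
Panel area = 95.197 / 0.87 = 109.4 sq m.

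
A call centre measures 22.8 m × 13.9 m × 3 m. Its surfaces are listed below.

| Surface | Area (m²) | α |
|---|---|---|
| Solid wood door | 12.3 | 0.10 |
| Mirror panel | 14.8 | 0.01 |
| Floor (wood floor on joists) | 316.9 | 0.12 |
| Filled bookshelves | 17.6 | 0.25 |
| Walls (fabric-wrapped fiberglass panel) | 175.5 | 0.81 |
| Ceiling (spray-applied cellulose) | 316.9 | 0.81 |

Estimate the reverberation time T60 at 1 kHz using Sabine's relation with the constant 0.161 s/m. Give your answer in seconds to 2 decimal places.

Total absorption A = 12.3*0.10 + 14.8*0.01 + 316.9*0.12 + 17.6*0.25 + 175.5*0.81 + 316.9*0.81
  = 1.230 + 0.148 + 38.028 + 4.400 + 142.155 + 256.689 = 442.650 m² sabins.
Volume V = 22.8 × 13.9 × 3 = 950.76 m³.
RT60 = 0.161 · V / A = 0.161 × 950.76 / 442.650 = 0.35 s.

0.35 seconds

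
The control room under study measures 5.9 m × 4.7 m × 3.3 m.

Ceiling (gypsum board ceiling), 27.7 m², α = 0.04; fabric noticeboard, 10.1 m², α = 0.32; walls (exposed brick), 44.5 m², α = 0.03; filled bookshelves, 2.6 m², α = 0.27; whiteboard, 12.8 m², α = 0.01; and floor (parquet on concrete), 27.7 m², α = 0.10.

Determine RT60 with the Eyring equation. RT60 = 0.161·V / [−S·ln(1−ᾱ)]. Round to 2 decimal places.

S = Σ Sᵢ = 125.4 m².
Absorption A = 27.7×0.04 + 10.1×0.32 + 44.5×0.03 + 2.6×0.27 + 12.8×0.01 + 27.7×0.10 = 9.275 sabins.
ᾱ = 9.275 / 125.4 = 0.0740.
−S·ln(1−ᾱ) = −125.4 × ln(1 − 0.0740) = 9.641.
V = 5.9 × 4.7 × 3.3 = 91.509 m³.
RT60 = 0.161 × 91.509 / 9.641 = 1.53 s.

1.53 seconds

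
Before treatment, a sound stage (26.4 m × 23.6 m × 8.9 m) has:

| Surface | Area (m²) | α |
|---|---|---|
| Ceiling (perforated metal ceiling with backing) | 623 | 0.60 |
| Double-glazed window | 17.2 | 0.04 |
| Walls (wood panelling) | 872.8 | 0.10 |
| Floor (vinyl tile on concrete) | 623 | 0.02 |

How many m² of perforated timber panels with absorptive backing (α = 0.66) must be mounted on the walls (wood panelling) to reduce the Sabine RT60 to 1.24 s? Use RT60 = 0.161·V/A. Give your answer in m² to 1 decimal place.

Equivalent absorption area: A₁ = 623·0.60 + 17.2·0.04 + 872.8·0.10 + 623·0.02 = 474.228 m².
V = 5545.056 m³. Target absorption A₂ = 0.161 × 5545.056 / 1.24 = 719.963 sabins.
Absorption to add: 719.963 − 474.228 = 245.735 sabins.
Each m² of panel replacing the walls (wood panelling) adds (0.66 − 0.10) = 0.56 sabins.
Area = ΔA/Δα = 245.735/0.56 = 438.8 m².

438.8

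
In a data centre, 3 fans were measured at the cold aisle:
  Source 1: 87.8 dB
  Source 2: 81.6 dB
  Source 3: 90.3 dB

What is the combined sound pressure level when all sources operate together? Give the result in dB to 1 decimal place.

Sum in the linear (power) domain: Σ 10^(Lᵢ/10) = 10^(87.8/10) + 10^(81.6/10) + 10^(90.3/10) = 1.819e+09.
Back to dB: 10·log₁₀ Σ = 92.6 dB.

92.6 dB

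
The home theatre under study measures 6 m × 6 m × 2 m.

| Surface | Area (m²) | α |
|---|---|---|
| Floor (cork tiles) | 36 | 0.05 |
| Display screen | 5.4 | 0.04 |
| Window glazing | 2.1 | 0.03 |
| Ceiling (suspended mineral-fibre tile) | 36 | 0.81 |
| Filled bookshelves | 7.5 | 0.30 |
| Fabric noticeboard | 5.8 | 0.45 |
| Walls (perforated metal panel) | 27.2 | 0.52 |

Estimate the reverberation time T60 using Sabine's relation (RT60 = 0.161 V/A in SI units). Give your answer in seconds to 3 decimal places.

0.231 seconds

Total absorption A = 36·0.05 + 5.4·0.04 + 2.1·0.03 + 36·0.81 + 7.5·0.30 + 5.8·0.45 + 27.2·0.52
  = 1.800 + 0.216 + 0.063 + 29.160 + 2.250 + 2.610 + 14.144 = 50.243 m² sabins.
Room volume: 72 m³.
Sabine: RT60 = 0.161 × 72 / 50.243 = 0.231 s.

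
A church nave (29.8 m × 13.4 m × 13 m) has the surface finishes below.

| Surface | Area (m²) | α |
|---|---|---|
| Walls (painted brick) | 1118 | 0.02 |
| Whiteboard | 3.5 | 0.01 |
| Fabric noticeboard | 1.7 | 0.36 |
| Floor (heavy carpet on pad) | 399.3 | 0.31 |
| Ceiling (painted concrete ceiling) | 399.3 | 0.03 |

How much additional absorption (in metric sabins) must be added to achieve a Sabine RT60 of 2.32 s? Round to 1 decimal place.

A₁ = Σ Sᵢαᵢ = 1118·0.02 + 3.5·0.01 + 1.7·0.36 + 399.3·0.31 + 399.3·0.03 = 158.769 sabins.
Target A₂ = 0.161·5191.16/2.32 = 360.249 sabins (V = 5191.16 m³).
ΔA = A₂ − A₁ = 360.249 − 158.769 = 201.5 sabins.

201.5 sabins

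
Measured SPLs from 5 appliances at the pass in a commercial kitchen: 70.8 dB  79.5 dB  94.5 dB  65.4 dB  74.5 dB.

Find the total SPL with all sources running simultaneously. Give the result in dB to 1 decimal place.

94.7 dB

Σ 10^(Lᵢ/10) = 2.951e+09.
Combined level = 10 log₁₀(2.951e+09) = 94.7 dB.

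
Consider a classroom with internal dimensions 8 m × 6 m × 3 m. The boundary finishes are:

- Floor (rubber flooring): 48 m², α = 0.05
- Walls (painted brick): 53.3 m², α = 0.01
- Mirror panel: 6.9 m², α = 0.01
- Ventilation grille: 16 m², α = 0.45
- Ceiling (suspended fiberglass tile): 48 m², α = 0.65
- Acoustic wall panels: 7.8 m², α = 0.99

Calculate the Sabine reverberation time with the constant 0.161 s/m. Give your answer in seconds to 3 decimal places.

A = Σ Sᵢαᵢ = 48·0.05 + 53.3·0.01 + 6.9·0.01 + 16·0.45 + 48·0.65 + 7.8·0.99 = 49.124 sabins.
Volume V = 8 × 6 × 3 = 144 m³.
RT60 = 0.161 · V / A = 0.161 × 144 / 49.124 = 0.472 s.

0.472 sec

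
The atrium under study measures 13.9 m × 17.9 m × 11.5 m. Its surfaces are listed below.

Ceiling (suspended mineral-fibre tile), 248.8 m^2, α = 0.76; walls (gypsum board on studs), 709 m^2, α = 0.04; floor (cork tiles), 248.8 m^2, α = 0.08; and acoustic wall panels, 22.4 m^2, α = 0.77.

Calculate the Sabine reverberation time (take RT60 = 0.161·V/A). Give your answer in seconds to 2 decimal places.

Total absorption A = 248.8*0.76 + 709*0.04 + 248.8*0.08 + 22.4*0.77
  = 189.088 + 28.360 + 19.904 + 17.248 = 254.600 m^2 sabins.
V = 13.9·17.9·11.5 = 2861.315 m³.
RT60 = 0.161 · V / A = 0.161 × 2861.315 / 254.600 = 1.81 s.

1.81 seconds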